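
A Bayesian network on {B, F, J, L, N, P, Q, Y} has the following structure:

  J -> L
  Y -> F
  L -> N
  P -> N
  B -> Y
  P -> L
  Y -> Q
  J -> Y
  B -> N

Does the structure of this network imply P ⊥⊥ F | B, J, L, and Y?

We examine all 4 paths between P and F:
Path 1: P → L ← J → Y → F
  J is a fork here and J is conditioned on, so the path is blocked at J.
Path 2: P → L → N ← B → Y → F
  L is a chain here and L is conditioned on, so the path is blocked at L.
Path 3: P → N ← B → Y → F
  N is a collider here and neither N nor any of its descendants is conditioned on, so the collider stays closed — the path is blocked at N.
Path 4: P → N ← L ← J → Y → F
  N is a collider here and neither N nor any of its descendants is conditioned on, so the collider stays closed — the path is blocked at N.
All paths are blocked; P ⊥ F | {B, J, L, Y} holds.

Yes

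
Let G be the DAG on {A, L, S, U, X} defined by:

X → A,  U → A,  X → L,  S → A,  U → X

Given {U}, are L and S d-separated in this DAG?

Enumerating the 2 paths from L to S and testing each for blocking by {U}:
  1. L ← X ← U → A ← S — X:chain[open]; U:fork[blocks]; A:collider[blocks] ⇒ blocked
  2. L ← X → A ← S — X:fork[open]; A:collider[blocks] ⇒ blocked
Every path is blocked, so L and S are d-separated given {U}.

Yes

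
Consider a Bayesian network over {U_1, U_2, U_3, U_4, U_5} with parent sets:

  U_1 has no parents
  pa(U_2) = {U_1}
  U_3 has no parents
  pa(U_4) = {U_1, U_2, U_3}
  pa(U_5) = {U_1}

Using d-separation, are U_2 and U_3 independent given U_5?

Enumerating the 2 paths from U_2 to U_3 and testing each for blocking by {U_5}:
Path 1: U_2 ← U_1 → U_4 ← U_3
  U_4 is a collider here and neither U_4 nor any of its descendants is conditioned on, so the collider stays closed — the path is blocked at U_4.
Path 2: U_2 → U_4 ← U_3
  U_4 is a collider here and neither U_4 nor any of its descendants is conditioned on, so the collider stays closed — the path is blocked at U_4.
Since every path is blocked, d-separation holds.

Yes — U_2 and U_3 are d-separated given {U_5}.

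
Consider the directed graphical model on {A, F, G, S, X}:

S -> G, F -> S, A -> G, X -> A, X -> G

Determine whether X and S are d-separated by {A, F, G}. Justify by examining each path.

We examine all 2 paths between X and S:
Path 1: X → G ← S
  G is a collider and G is conditioned on, which opens it — no node blocks this path, so it is active.
Path 2: X → A → G ← S
  A is a chain here and A is conditioned on, so the path is blocked at A.
At least one path is unblocked, so d-separation fails.

No — X and S are not d-separated given {A, F, G}.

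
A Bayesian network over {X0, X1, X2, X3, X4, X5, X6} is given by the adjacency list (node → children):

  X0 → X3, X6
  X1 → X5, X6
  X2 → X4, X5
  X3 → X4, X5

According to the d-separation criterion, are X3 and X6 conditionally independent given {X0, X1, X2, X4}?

3 paths connect X3 and X6; each must be blocked for d-separation to hold:
  1. X3 → X4 ← X2 → X5 ← X1 → X6 — X4:collider[open]; X2:fork[blocks]; X5:collider[blocks]; X1:fork[blocks] ⇒ blocked
  2. X3 ← X0 → X6 — X0:fork[blocks] ⇒ blocked
  3. X3 → X5 ← X1 → X6 — X5:collider[blocks]; X1:fork[blocks] ⇒ blocked
Every path is blocked, so X3 and X6 are d-separated given {X0, X1, X2, X4}.

Yes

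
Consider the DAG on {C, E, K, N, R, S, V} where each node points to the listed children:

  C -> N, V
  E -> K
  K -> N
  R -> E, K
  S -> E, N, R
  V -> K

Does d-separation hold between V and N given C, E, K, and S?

Yes — V and N are d-separated given {C, E, K, S}.

Enumerating the 6 paths from V to N and testing each for blocking by {C, E, K, S}:
Path 1: V ← C → N
  C is a fork here and C is conditioned on, so the path is blocked at C.
Path 2: V → K → N
  K is a chain here and K is conditioned on, so the path is blocked at K.
Path 3: V → K ← E ← R ← S → N
  E is a chain here and E is conditioned on, so the path is blocked at E.
Path 4: V → K ← E ← S → N
  E is a chain here and E is conditioned on, so the path is blocked at E.
Path 5: V → K ← R → E ← S → N
  S is a fork here and S is conditioned on, so the path is blocked at S.
Path 6: V → K ← R ← S → N
  S is a fork here and S is conditioned on, so the path is blocked at S.
Every path is blocked, so V and N are d-separated given {C, E, K, S}.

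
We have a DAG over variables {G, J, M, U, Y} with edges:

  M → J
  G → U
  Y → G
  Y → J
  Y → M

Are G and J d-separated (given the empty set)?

No — G and J are not d-separated given ∅.

We examine all 2 paths between G and J:
Path 1: G ← Y → J
  Y is a fork and Y is not conditioned on — no node blocks this path, so it is active.
Path 2: G ← Y → M → J
  Y is a fork and Y is not conditioned on; M is a chain and M is not conditioned on — no node blocks this path, so it is active.
Since the path G ← Y → J is active, G and J are not d-separated given ∅.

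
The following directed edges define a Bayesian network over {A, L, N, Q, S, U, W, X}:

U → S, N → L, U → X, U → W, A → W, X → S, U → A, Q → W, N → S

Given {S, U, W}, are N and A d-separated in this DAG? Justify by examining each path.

Enumerating the 4 paths from N to A and testing each for blocking by {S, U, W}:
Path 1: N → S ← X ← U → A
  U is a fork here and U is conditioned on, so the path is blocked at U.
Path 2: N → S ← X ← U → W ← A
  U is a fork here and U is conditioned on, so the path is blocked at U.
Path 3: N → S ← U → A
  U is a fork here and U is conditioned on, so the path is blocked at U.
Path 4: N → S ← U → W ← A
  U is a fork here and U is conditioned on, so the path is blocked at U.
Every path is blocked, so N and A are d-separated given {S, U, W}.

Yes — N and A are d-separated given {S, U, W}.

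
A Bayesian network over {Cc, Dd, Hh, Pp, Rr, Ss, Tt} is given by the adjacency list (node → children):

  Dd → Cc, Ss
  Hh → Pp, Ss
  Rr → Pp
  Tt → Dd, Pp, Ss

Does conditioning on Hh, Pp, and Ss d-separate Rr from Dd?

There are 4 undirected paths between Rr and Dd; checking each against the conditioning set {Hh, Pp, Ss}:
Path 1: Rr → Pp ← Tt → Ss ← Dd
  Pp is a collider and Pp is conditioned on, which opens it; Tt is a fork and Tt is not conditioned on; Ss is a collider and Ss is conditioned on, which opens it — no node blocks this path, so it is active.
Path 2: Rr → Pp ← Tt → Dd
  Pp is a collider and Pp is conditioned on, which opens it; Tt is a fork and Tt is not conditioned on — no node blocks this path, so it is active.
Path 3: Rr → Pp ← Hh → Ss ← Tt → Dd
  Hh is a fork here and Hh is conditioned on, so the path is blocked at Hh.
Path 4: Rr → Pp ← Hh → Ss ← Dd
  Hh is a fork here and Hh is conditioned on, so the path is blocked at Hh.
Because an active path exists, Rr and Dd are not d-separated.

No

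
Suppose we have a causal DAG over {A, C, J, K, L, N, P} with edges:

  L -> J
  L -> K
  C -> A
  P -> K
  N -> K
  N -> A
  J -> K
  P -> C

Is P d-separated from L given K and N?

We examine all 4 paths between P and L:
  1. P → K ← L — K:collider[open] ⇒ active
  2. P → K ← J ← L — K:collider[open]; J:chain[open] ⇒ active
  3. P → C → A ← N → K ← L — C:chain[open]; A:collider[blocks]; N:fork[blocks]; K:collider[open] ⇒ blocked
  4. P → C → A ← N → K ← J ← L — C:chain[open]; A:collider[blocks]; N:fork[blocks]; K:collider[open]; J:chain[open] ⇒ blocked
Because an active path exists, P and L are not d-separated.

No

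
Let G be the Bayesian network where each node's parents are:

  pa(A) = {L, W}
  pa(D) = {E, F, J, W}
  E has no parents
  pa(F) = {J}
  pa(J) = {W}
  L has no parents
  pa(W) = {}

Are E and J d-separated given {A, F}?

Enumerating the 3 paths from E to J and testing each for blocking by {A, F}:
Path 1: E → D ← J
  D is a collider here and neither D nor any of its descendants is conditioned on, so the collider stays closed — the path is blocked at D.
Path 2: E → D ← W → J
  D is a collider here and neither D nor any of its descendants is conditioned on, so the collider stays closed — the path is blocked at D.
Path 3: E → D ← F ← J
  D is a collider here and neither D nor any of its descendants is conditioned on, so the collider stays closed — the path is blocked at D.
Every path is blocked, so E and J are d-separated given {A, F}.

Yes — E and J are d-separated given {A, F}.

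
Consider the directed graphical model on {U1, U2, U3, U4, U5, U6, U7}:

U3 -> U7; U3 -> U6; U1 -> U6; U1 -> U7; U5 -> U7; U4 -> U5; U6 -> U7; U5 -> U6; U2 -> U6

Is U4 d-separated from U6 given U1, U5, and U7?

Yes

There are 4 undirected paths between U4 and U6; checking each against the conditioning set {U1, U5, U7}:
  1. U4 → U5 → U7 ← U6 — U5:chain[blocks]; U7:collider[open] ⇒ blocked
  2. U4 → U5 → U7 ← U3 → U6 — U5:chain[blocks]; U7:collider[open]; U3:fork[open] ⇒ blocked
  3. U4 → U5 → U7 ← U1 → U6 — U5:chain[blocks]; U7:collider[open]; U1:fork[blocks] ⇒ blocked
  4. U4 → U5 → U6 — U5:chain[blocks] ⇒ blocked
Every path is blocked, so U4 and U6 are d-separated given {U1, U5, U7}.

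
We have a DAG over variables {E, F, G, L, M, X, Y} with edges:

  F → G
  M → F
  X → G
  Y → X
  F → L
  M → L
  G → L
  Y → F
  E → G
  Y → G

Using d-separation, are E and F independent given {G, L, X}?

No — E and F are not d-separated given {G, L, X}.

5 paths connect E and F; each must be blocked for d-separation to hold:
Path 1: E → G ← Y → F
  G is a collider and G is conditioned on, which opens it; Y is a fork and Y is not conditioned on — no node blocks this path, so it is active.
Path 2: E → G ← X ← Y → F
  X is a chain here and X is conditioned on, so the path is blocked at X.
Path 3: E → G → L ← M → F
  G is a chain here and G is conditioned on, so the path is blocked at G.
Path 4: E → G → L ← F
  G is a chain here and G is conditioned on, so the path is blocked at G.
Path 5: E → G ← F
  G is a collider and G is conditioned on, which opens it — no node blocks this path, so it is active.
Since the path E → G ← Y → F is active, E and F are not d-separated given {G, L, X}.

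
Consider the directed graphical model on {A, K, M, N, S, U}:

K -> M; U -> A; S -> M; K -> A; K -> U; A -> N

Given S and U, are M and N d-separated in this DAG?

No — M and N are not d-separated given {S, U}.

There are 2 undirected paths between M and N; checking each against the conditioning set {S, U}:
Path 1: M ← K → A → N
  K is a fork and K is not conditioned on; A is a chain and A is not conditioned on — no node blocks this path, so it is active.
Path 2: M ← K → U → A → N
  U is a chain here and U is conditioned on, so the path is blocked at U.
Since the path M ← K → A → N is active, M and N are not d-separated given {S, U}.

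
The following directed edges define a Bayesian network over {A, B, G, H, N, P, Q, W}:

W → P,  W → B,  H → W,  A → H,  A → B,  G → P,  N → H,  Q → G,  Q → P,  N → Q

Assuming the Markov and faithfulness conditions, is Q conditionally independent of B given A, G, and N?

Yes

6 paths connect Q and B; each must be blocked for d-separation to hold:
Path 1: Q → G → P ← W ← H ← A → B
  G is a chain here and G is conditioned on, so the path is blocked at G.
Path 2: Q → G → P ← W → B
  G is a chain here and G is conditioned on, so the path is blocked at G.
Path 3: Q → P ← W ← H ← A → B
  P is a collider here and neither P nor any of its descendants is conditioned on, so the collider stays closed — the path is blocked at P.
Path 4: Q → P ← W → B
  P is a collider here and neither P nor any of its descendants is conditioned on, so the collider stays closed — the path is blocked at P.
Path 5: Q ← N → H ← A → B
  N is a fork here and N is conditioned on, so the path is blocked at N.
Path 6: Q ← N → H → W → B
  N is a fork here and N is conditioned on, so the path is blocked at N.
Every path is blocked, so Q and B are d-separated given {A, G, N}.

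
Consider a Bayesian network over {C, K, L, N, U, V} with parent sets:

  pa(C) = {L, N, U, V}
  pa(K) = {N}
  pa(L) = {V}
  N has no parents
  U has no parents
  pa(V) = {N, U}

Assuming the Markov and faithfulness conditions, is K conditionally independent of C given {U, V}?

No

There are 4 undirected paths between K and C; checking each against the conditioning set {U, V}:
  1. K ← N → V → L → C — N:fork[open]; V:chain[blocks]; L:chain[open] ⇒ blocked
  2. K ← N → V → C — N:fork[open]; V:chain[blocks] ⇒ blocked
  3. K ← N → V ← U → C — N:fork[open]; V:collider[open]; U:fork[blocks] ⇒ blocked
  4. K ← N → C — N:fork[open] ⇒ active
At least one path is unblocked, so d-separation fails.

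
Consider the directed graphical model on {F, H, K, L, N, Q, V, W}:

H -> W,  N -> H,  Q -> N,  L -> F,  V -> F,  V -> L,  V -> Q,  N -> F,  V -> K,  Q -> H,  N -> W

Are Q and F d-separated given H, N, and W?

No

5 paths connect Q and F; each must be blocked for d-separation to hold:
Path 1: Q → H ← N → F
  N is a fork here and N is conditioned on, so the path is blocked at N.
Path 2: Q → H → W ← N → F
  H is a chain here and H is conditioned on, so the path is blocked at H.
Path 3: Q → N → F
  N is a chain here and N is conditioned on, so the path is blocked at N.
Path 4: Q ← V → L → F
  V is a fork and V is not conditioned on; L is a chain and L is not conditioned on — no node blocks this path, so it is active.
Path 5: Q ← V → F
  V is a fork and V is not conditioned on — no node blocks this path, so it is active.
Because an active path exists, Q and F are not d-separated.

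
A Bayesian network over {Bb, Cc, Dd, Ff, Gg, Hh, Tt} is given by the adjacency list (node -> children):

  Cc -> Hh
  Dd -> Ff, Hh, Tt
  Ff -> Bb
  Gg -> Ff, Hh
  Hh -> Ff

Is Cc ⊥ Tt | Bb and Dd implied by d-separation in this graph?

Yes

3 paths connect Cc and Tt; each must be blocked for d-separation to hold:
  1. Cc → Hh ← Gg → Ff ← Dd → Tt — Hh:collider[open]; Gg:fork[open]; Ff:collider[open]; Dd:fork[blocks] ⇒ blocked
  2. Cc → Hh → Ff ← Dd → Tt — Hh:chain[open]; Ff:collider[open]; Dd:fork[blocks] ⇒ blocked
  3. Cc → Hh ← Dd → Tt — Hh:collider[open]; Dd:fork[blocks] ⇒ blocked
Since every path is blocked, d-separation holds.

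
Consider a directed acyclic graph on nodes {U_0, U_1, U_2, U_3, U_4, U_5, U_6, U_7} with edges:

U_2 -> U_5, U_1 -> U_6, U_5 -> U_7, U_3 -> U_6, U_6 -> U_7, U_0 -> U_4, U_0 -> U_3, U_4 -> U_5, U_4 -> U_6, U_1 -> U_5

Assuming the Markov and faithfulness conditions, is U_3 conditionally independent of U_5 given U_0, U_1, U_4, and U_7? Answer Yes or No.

No

Enumerating the 6 paths from U_3 to U_5 and testing each for blocking by {U_0, U_1, U_4, U_7}:
Path 1: U_3 → U_6 ← U_4 → U_5
  U_4 is a fork here and U_4 is conditioned on, so the path is blocked at U_4.
Path 2: U_3 → U_6 → U_7 ← U_5
  U_6 is a chain and U_6 is not conditioned on; U_7 is a collider and U_7 is conditioned on, which opens it — no node blocks this path, so it is active.
Path 3: U_3 → U_6 ← U_1 → U_5
  U_1 is a fork here and U_1 is conditioned on, so the path is blocked at U_1.
Path 4: U_3 ← U_0 → U_4 → U_6 → U_7 ← U_5
  U_0 is a fork here and U_0 is conditioned on, so the path is blocked at U_0.
Path 5: U_3 ← U_0 → U_4 → U_6 ← U_1 → U_5
  U_0 is a fork here and U_0 is conditioned on, so the path is blocked at U_0.
Path 6: U_3 ← U_0 → U_4 → U_5
  U_0 is a fork here and U_0 is conditioned on, so the path is blocked at U_0.
Since the path U_3 → U_6 → U_7 ← U_5 is active, U_3 and U_5 are not d-separated given {U_0, U_1, U_4, U_7}.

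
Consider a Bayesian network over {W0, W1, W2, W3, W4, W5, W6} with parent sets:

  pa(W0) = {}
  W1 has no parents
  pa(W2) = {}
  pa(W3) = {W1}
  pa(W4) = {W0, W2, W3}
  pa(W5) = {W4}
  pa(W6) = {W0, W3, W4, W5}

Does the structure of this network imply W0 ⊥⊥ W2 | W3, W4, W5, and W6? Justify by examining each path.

No

Enumerating the 4 paths from W0 to W2 and testing each for blocking by {W3, W4, W5, W6}:
Path 1: W0 → W6 ← W5 ← W4 ← W2
  W5 is a chain here and W5 is conditioned on, so the path is blocked at W5.
Path 2: W0 → W6 ← W3 → W4 ← W2
  W3 is a fork here and W3 is conditioned on, so the path is blocked at W3.
Path 3: W0 → W6 ← W4 ← W2
  W4 is a chain here and W4 is conditioned on, so the path is blocked at W4.
Path 4: W0 → W4 ← W2
  W4 is a collider and W4 is conditioned on, which opens it — no node blocks this path, so it is active.
Since the path W0 → W4 ← W2 is active, W0 and W2 are not d-separated given {W3, W4, W5, W6}.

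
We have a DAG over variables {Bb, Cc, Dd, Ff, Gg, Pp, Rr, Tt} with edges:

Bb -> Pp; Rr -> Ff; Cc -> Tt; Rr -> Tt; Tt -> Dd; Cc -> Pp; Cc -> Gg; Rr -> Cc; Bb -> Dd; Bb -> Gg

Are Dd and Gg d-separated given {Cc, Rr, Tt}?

No

We examine all 6 paths between Dd and Gg:
  1. Dd ← Tt ← Rr → Cc → Pp ← Bb → Gg — Tt:chain[blocks]; Rr:fork[blocks]; Cc:chain[blocks]; Pp:collider[blocks]; Bb:fork[open] ⇒ blocked
  2. Dd ← Tt ← Rr → Cc → Gg — Tt:chain[blocks]; Rr:fork[blocks]; Cc:chain[blocks] ⇒ blocked
  3. Dd ← Tt ← Cc → Pp ← Bb → Gg — Tt:chain[blocks]; Cc:fork[blocks]; Pp:collider[blocks]; Bb:fork[open] ⇒ blocked
  4. Dd ← Tt ← Cc → Gg — Tt:chain[blocks]; Cc:fork[blocks] ⇒ blocked
  5. Dd ← Bb → Pp ← Cc → Gg — Bb:fork[open]; Pp:collider[blocks]; Cc:fork[blocks] ⇒ blocked
  6. Dd ← Bb → Gg — Bb:fork[open] ⇒ active
At least one path is unblocked, so d-separation fails.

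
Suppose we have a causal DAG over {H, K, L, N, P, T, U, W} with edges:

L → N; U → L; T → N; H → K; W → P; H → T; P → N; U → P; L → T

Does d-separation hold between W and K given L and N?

No

Enumerating the 4 paths from W to K and testing each for blocking by {L, N}:
Path 1: W → P ← U → L → T ← H → K
  L is a chain here and L is conditioned on, so the path is blocked at L.
Path 2: W → P ← U → L → N ← T ← H → K
  L is a chain here and L is conditioned on, so the path is blocked at L.
Path 3: W → P → N ← T ← H → K
  P is a chain and P is not conditioned on; N is a collider and N is conditioned on, which opens it; T is a chain and T is not conditioned on; H is a fork and H is not conditioned on — no node blocks this path, so it is active.
Path 4: W → P → N ← L → T ← H → K
  L is a fork here and L is conditioned on, so the path is blocked at L.
At least one path is unblocked, so d-separation fails.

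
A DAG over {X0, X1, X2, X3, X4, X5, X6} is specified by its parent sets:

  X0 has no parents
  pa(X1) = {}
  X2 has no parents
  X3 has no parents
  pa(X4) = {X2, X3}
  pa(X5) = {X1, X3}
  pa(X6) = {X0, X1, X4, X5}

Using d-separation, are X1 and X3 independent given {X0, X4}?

Yes

Enumerating the 4 paths from X1 to X3 and testing each for blocking by {X0, X4}:
Path 1: X1 → X5 ← X3
  X5 is a collider here and neither X5 nor any of its descendants is conditioned on, so the collider stays closed — the path is blocked at X5.
Path 2: X1 → X5 → X6 ← X4 ← X3
  X6 is a collider here and neither X6 nor any of its descendants is conditioned on, so the collider stays closed — the path is blocked at X6.
Path 3: X1 → X6 ← X5 ← X3
  X6 is a collider here and neither X6 nor any of its descendants is conditioned on, so the collider stays closed — the path is blocked at X6.
Path 4: X1 → X6 ← X4 ← X3
  X6 is a collider here and neither X6 nor any of its descendants is conditioned on, so the collider stays closed — the path is blocked at X6.
Every path is blocked, so X1 and X3 are d-separated given {X0, X4}.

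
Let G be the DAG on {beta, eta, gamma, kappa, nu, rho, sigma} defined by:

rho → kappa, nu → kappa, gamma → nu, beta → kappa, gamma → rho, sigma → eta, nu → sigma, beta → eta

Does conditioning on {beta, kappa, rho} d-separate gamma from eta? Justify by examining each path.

There are 4 undirected paths between gamma and eta; checking each against the conditioning set {beta, kappa, rho}:
Path 1: gamma → nu → kappa ← beta → eta
  beta is a fork here and beta is conditioned on, so the path is blocked at beta.
Path 2: gamma → nu → sigma → eta
  nu is a chain and nu is not conditioned on; sigma is a chain and sigma is not conditioned on — no node blocks this path, so it is active.
Path 3: gamma → rho → kappa ← nu → sigma → eta
  rho is a chain here and rho is conditioned on, so the path is blocked at rho.
Path 4: gamma → rho → kappa ← beta → eta
  rho is a chain here and rho is conditioned on, so the path is blocked at rho.
At least one path is unblocked, so d-separation fails.

No — gamma and eta are not d-separated given {beta, kappa, rho}.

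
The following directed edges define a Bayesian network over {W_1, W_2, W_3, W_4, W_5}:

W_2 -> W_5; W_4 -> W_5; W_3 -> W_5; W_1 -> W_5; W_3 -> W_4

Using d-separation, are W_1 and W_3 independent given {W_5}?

2 paths connect W_1 and W_3; each must be blocked for d-separation to hold:
Path 1: W_1 → W_5 ← W_4 ← W_3
  W_5 is a collider and W_5 is conditioned on, which opens it; W_4 is a chain and W_4 is not conditioned on — no node blocks this path, so it is active.
Path 2: W_1 → W_5 ← W_3
  W_5 is a collider and W_5 is conditioned on, which opens it — no node blocks this path, so it is active.
At least one path is unblocked, so d-separation fails.

No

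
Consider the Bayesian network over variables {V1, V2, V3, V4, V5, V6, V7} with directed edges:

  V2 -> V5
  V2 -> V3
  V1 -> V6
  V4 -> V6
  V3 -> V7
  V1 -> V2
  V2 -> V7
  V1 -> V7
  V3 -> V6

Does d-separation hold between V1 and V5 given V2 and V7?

There are 5 undirected paths between V1 and V5; checking each against the conditioning set {V2, V7}:
  1. V1 → V7 ← V3 ← V2 → V5 — V7:collider[open]; V3:chain[open]; V2:fork[blocks] ⇒ blocked
  2. V1 → V7 ← V2 → V5 — V7:collider[open]; V2:fork[blocks] ⇒ blocked
  3. V1 → V2 → V5 — V2:chain[blocks] ⇒ blocked
  4. V1 → V6 ← V3 → V7 ← V2 → V5 — V6:collider[blocks]; V3:fork[open]; V7:collider[open]; V2:fork[blocks] ⇒ blocked
  5. V1 → V6 ← V3 ← V2 → V5 — V6:collider[blocks]; V3:chain[open]; V2:fork[blocks] ⇒ blocked
Every path is blocked, so V1 and V5 are d-separated given {V2, V7}.

Yes — V1 and V5 are d-separated given {V2, V7}.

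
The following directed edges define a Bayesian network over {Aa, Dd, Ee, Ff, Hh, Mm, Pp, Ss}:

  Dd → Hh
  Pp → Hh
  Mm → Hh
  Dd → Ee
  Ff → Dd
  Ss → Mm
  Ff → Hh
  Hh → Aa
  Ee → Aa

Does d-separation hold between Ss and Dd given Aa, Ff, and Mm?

Yes

There are 3 undirected paths between Ss and Dd; checking each against the conditioning set {Aa, Ff, Mm}:
Path 1: Ss → Mm → Hh ← Ff → Dd
  Mm is a chain here and Mm is conditioned on, so the path is blocked at Mm.
Path 2: Ss → Mm → Hh ← Dd
  Mm is a chain here and Mm is conditioned on, so the path is blocked at Mm.
Path 3: Ss → Mm → Hh → Aa ← Ee ← Dd
  Mm is a chain here and Mm is conditioned on, so the path is blocked at Mm.
Since every path is blocked, d-separation holds.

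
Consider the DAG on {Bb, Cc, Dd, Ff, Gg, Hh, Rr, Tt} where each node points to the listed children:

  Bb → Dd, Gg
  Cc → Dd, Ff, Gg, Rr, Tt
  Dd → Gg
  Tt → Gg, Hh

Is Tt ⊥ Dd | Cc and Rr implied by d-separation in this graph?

Yes

6 paths connect Tt and Dd; each must be blocked for d-separation to hold:
Path 1: Tt ← Cc → Dd
  Cc is a fork here and Cc is conditioned on, so the path is blocked at Cc.
Path 2: Tt ← Cc → Gg ← Dd
  Cc is a fork here and Cc is conditioned on, so the path is blocked at Cc.
Path 3: Tt ← Cc → Gg ← Bb → Dd
  Cc is a fork here and Cc is conditioned on, so the path is blocked at Cc.
Path 4: Tt → Gg ← Cc → Dd
  Gg is a collider here and neither Gg nor any of its descendants is conditioned on, so the collider stays closed — the path is blocked at Gg.
Path 5: Tt → Gg ← Dd
  Gg is a collider here and neither Gg nor any of its descendants is conditioned on, so the collider stays closed — the path is blocked at Gg.
Path 6: Tt → Gg ← Bb → Dd
  Gg is a collider here and neither Gg nor any of its descendants is conditioned on, so the collider stays closed — the path is blocked at Gg.
All paths are blocked; Tt ⊥ Dd | {Cc, Rr} holds.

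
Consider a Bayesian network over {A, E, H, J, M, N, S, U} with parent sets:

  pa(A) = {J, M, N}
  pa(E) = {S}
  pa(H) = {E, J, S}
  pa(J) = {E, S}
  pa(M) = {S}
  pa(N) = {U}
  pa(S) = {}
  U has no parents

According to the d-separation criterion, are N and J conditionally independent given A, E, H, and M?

We examine all 6 paths between N and J:
Path 1: N → A ← J
  A is a collider and A is conditioned on, which opens it — no node blocks this path, so it is active.
Path 2: N → A ← M ← S → E → J
  M is a chain here and M is conditioned on, so the path is blocked at M.
Path 3: N → A ← M ← S → E → H ← J
  M is a chain here and M is conditioned on, so the path is blocked at M.
Path 4: N → A ← M ← S → J
  M is a chain here and M is conditioned on, so the path is blocked at M.
Path 5: N → A ← M ← S → H ← E → J
  M is a chain here and M is conditioned on, so the path is blocked at M.
Path 6: N → A ← M ← S → H ← J
  M is a chain here and M is conditioned on, so the path is blocked at M.
Since the path N → A ← J is active, N and J are not d-separated given {A, E, H, M}.

No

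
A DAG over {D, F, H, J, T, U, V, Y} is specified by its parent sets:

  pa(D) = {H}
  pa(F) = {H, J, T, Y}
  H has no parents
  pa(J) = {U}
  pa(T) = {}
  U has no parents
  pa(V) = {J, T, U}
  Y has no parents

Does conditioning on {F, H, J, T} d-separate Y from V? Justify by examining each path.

There are 3 undirected paths between Y and V; checking each against the conditioning set {F, H, J, T}:
  1. Y → F ← T → V — F:collider[open]; T:fork[blocks] ⇒ blocked
  2. Y → F ← J ← U → V — F:collider[open]; J:chain[blocks]; U:fork[open] ⇒ blocked
  3. Y → F ← J → V — F:collider[open]; J:fork[blocks] ⇒ blocked
All paths are blocked; Y ⊥ V | {F, H, J, T} holds.

Yes — Y and V are d-separated given {F, H, J, T}.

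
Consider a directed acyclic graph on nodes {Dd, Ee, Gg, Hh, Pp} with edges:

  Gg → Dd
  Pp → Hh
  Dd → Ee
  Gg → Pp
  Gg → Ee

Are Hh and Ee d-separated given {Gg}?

We examine all 2 paths between Hh and Ee:
Path 1: Hh ← Pp ← Gg → Ee
  Gg is a fork here and Gg is conditioned on, so the path is blocked at Gg.
Path 2: Hh ← Pp ← Gg → Dd → Ee
  Gg is a fork here and Gg is conditioned on, so the path is blocked at Gg.
Since every path is blocked, d-separation holds.

Yes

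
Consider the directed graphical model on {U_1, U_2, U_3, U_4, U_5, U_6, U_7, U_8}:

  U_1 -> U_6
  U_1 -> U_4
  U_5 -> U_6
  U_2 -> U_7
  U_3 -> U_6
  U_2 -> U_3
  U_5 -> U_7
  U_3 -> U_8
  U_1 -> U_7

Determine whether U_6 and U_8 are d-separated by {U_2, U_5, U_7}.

No — U_6 and U_8 are not d-separated given {U_2, U_5, U_7}.

Enumerating the 3 paths from U_6 to U_8 and testing each for blocking by {U_2, U_5, U_7}:
  1. U_6 ← U_3 → U_8 — U_3:fork[open] ⇒ active
  2. U_6 ← U_5 → U_7 ← U_2 → U_3 → U_8 — U_5:fork[blocks]; U_7:collider[open]; U_2:fork[blocks]; U_3:chain[open] ⇒ blocked
  3. U_6 ← U_1 → U_7 ← U_2 → U_3 → U_8 — U_1:fork[open]; U_7:collider[open]; U_2:fork[blocks]; U_3:chain[open] ⇒ blocked
At least one path is unblocked, so d-separation fails.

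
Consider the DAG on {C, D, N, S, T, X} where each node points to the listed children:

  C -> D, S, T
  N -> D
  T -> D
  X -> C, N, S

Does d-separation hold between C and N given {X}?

Enumerating the 4 paths from C to N and testing each for blocking by {X}:
Path 1: C → T → D ← N
  D is a collider here and neither D nor any of its descendants is conditioned on, so the collider stays closed — the path is blocked at D.
Path 2: C → S ← X → N
  S is a collider here and neither S nor any of its descendants is conditioned on, so the collider stays closed — the path is blocked at S.
Path 3: C → D ← N
  D is a collider here and neither D nor any of its descendants is conditioned on, so the collider stays closed — the path is blocked at D.
Path 4: C ← X → N
  X is a fork here and X is conditioned on, so the path is blocked at X.
Every path is blocked, so C and N are d-separated given {X}.

Yes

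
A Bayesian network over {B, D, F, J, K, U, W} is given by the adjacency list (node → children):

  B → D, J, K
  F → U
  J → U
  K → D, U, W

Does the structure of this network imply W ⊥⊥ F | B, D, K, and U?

There are 3 undirected paths between W and F; checking each against the conditioning set {B, D, K, U}:
Path 1: W ← K → U ← F
  K is a fork here and K is conditioned on, so the path is blocked at K.
Path 2: W ← K → D ← B → J → U ← F
  K is a fork here and K is conditioned on, so the path is blocked at K.
Path 3: W ← K ← B → J → U ← F
  K is a chain here and K is conditioned on, so the path is blocked at K.
All paths are blocked; W ⊥ F | {B, D, K, U} holds.

Yes — W and F are d-separated given {B, D, K, U}.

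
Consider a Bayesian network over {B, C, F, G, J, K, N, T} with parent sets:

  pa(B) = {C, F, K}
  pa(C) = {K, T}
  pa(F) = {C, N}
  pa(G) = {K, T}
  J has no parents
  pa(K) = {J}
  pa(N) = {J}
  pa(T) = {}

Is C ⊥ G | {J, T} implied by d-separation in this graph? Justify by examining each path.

6 paths connect C and G; each must be blocked for d-separation to hold:
Path 1: C → F ← N ← J → K → G
  F is a collider here and neither F nor any of its descendants is conditioned on, so the collider stays closed — the path is blocked at F.
Path 2: C → F → B ← K → G
  B is a collider here and neither B nor any of its descendants is conditioned on, so the collider stays closed — the path is blocked at B.
Path 3: C → B ← F ← N ← J → K → G
  B is a collider here and neither B nor any of its descendants is conditioned on, so the collider stays closed — the path is blocked at B.
Path 4: C → B ← K → G
  B is a collider here and neither B nor any of its descendants is conditioned on, so the collider stays closed — the path is blocked at B.
Path 5: C ← T → G
  T is a fork here and T is conditioned on, so the path is blocked at T.
Path 6: C ← K → G
  K is a fork and K is not conditioned on — no node blocks this path, so it is active.
Because an active path exists, C and G are not d-separated.

No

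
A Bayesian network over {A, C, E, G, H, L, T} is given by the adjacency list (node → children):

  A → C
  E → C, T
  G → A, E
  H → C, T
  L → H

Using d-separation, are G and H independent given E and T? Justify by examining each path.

Yes

There are 4 undirected paths between G and H; checking each against the conditioning set {E, T}:
Path 1: G → E → T ← H
  E is a chain here and E is conditioned on, so the path is blocked at E.
Path 2: G → E → C ← H
  E is a chain here and E is conditioned on, so the path is blocked at E.
Path 3: G → A → C ← E → T ← H
  C is a collider here and neither C nor any of its descendants is conditioned on, so the collider stays closed — the path is blocked at C.
Path 4: G → A → C ← H
  C is a collider here and neither C nor any of its descendants is conditioned on, so the collider stays closed — the path is blocked at C.
All paths are blocked; G ⊥ H | {E, T} holds.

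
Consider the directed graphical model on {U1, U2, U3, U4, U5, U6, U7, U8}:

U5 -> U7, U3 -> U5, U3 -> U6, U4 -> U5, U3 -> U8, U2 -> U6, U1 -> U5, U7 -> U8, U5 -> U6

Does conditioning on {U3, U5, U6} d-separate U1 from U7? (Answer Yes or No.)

Yes

There are 3 undirected paths between U1 and U7; checking each against the conditioning set {U3, U5, U6}:
  1. U1 → U5 → U6 ← U3 → U8 ← U7 — U5:chain[blocks]; U6:collider[open]; U3:fork[blocks]; U8:collider[blocks] ⇒ blocked
  2. U1 → U5 → U7 — U5:chain[blocks] ⇒ blocked
  3. U1 → U5 ← U3 → U8 ← U7 — U5:collider[open]; U3:fork[blocks]; U8:collider[blocks] ⇒ blocked
All paths are blocked; U1 ⊥ U7 | {U3, U5, U6} holds.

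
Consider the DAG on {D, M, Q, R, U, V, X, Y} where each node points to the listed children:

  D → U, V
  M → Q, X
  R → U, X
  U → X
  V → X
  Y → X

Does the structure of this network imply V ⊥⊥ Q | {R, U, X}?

We examine all 3 paths between V and Q:
  1. V ← D → U ← R → X ← M → Q — D:fork[open]; U:collider[open]; R:fork[blocks]; X:collider[open]; M:fork[open] ⇒ blocked
  2. V ← D → U → X ← M → Q — D:fork[open]; U:chain[blocks]; X:collider[open]; M:fork[open] ⇒ blocked
  3. V → X ← M → Q — X:collider[open]; M:fork[open] ⇒ active
Since the path V → X ← M → Q is active, V and Q are not d-separated given {R, U, X}.

No — V and Q are not d-separated given {R, U, X}.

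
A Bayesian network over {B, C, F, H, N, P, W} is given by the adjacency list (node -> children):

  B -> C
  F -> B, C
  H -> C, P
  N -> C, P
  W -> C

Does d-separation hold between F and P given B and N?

Yes — F and P are d-separated given {B, N}.

We examine all 4 paths between F and P:
Path 1: F → C ← N → P
  C is a collider here and neither C nor any of its descendants is conditioned on, so the collider stays closed — the path is blocked at C.
Path 2: F → C ← H → P
  C is a collider here and neither C nor any of its descendants is conditioned on, so the collider stays closed — the path is blocked at C.
Path 3: F → B → C ← N → P
  B is a chain here and B is conditioned on, so the path is blocked at B.
Path 4: F → B → C ← H → P
  B is a chain here and B is conditioned on, so the path is blocked at B.
Since every path is blocked, d-separation holds.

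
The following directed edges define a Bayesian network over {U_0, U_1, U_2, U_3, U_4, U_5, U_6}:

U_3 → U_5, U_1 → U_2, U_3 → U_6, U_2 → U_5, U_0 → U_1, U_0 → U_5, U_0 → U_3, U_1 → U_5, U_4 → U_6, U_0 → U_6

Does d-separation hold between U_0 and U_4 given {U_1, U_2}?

Enumerating the 5 paths from U_0 to U_4 and testing each for blocking by {U_1, U_2}:
  1. U_0 → U_5 ← U_3 → U_6 ← U_4 — U_5:collider[blocks]; U_3:fork[open]; U_6:collider[blocks] ⇒ blocked
  2. U_0 → U_3 → U_6 ← U_4 — U_3:chain[open]; U_6:collider[blocks] ⇒ blocked
  3. U_0 → U_6 ← U_4 — U_6:collider[blocks] ⇒ blocked
  4. U_0 → U_1 → U_5 ← U_3 → U_6 ← U_4 — U_1:chain[blocks]; U_5:collider[blocks]; U_3:fork[open]; U_6:collider[blocks] ⇒ blocked
  5. U_0 → U_1 → U_2 → U_5 ← U_3 → U_6 ← U_4 — U_1:chain[blocks]; U_2:chain[blocks]; U_5:collider[blocks]; U_3:fork[open]; U_6:collider[blocks] ⇒ blocked
Every path is blocked, so U_0 and U_4 are d-separated given {U_1, U_2}.

Yes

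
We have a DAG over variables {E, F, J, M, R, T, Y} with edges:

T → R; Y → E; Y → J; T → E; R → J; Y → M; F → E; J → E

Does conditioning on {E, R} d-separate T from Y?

We examine all 4 paths between T and Y:
  1. T → R → J ← Y — R:chain[blocks]; J:collider[open] ⇒ blocked
  2. T → R → J → E ← Y — R:chain[blocks]; J:chain[open]; E:collider[open] ⇒ blocked
  3. T → E ← Y — E:collider[open] ⇒ active
  4. T → E ← J ← Y — E:collider[open]; J:chain[open] ⇒ active
Since the path T → E ← Y is active, T and Y are not d-separated given {E, R}.

No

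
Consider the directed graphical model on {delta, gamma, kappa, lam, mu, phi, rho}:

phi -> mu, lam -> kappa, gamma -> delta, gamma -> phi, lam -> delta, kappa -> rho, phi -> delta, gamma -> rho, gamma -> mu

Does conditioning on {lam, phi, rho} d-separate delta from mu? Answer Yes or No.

There are 6 undirected paths between delta and mu; checking each against the conditioning set {lam, phi, rho}:
  1. delta ← gamma → phi → mu — gamma:fork[open]; phi:chain[blocks] ⇒ blocked
  2. delta ← gamma → mu — gamma:fork[open] ⇒ active
  3. delta ← lam → kappa → rho ← gamma → phi → mu — lam:fork[blocks]; kappa:chain[open]; rho:collider[open]; gamma:fork[open]; phi:chain[blocks] ⇒ blocked
  4. delta ← lam → kappa → rho ← gamma → mu — lam:fork[blocks]; kappa:chain[open]; rho:collider[open]; gamma:fork[open] ⇒ blocked
  5. delta ← phi ← gamma → mu — phi:chain[blocks]; gamma:fork[open] ⇒ blocked
  6. delta ← phi → mu — phi:fork[blocks] ⇒ blocked
At least one path is unblocked, so d-separation fails.

No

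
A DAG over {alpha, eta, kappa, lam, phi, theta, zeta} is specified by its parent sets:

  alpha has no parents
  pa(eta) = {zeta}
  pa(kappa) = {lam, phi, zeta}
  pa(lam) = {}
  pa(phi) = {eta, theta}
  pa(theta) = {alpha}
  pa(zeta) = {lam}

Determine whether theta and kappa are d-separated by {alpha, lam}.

No

3 paths connect theta and kappa; each must be blocked for d-separation to hold:
Path 1: theta → phi ← eta ← zeta ← lam → kappa
  phi is a collider here and neither phi nor any of its descendants is conditioned on, so the collider stays closed — the path is blocked at phi.
Path 2: theta → phi ← eta ← zeta → kappa
  phi is a collider here and neither phi nor any of its descendants is conditioned on, so the collider stays closed — the path is blocked at phi.
Path 3: theta → phi → kappa
  phi is a chain and phi is not conditioned on — no node blocks this path, so it is active.
At least one path is unblocked, so d-separation fails.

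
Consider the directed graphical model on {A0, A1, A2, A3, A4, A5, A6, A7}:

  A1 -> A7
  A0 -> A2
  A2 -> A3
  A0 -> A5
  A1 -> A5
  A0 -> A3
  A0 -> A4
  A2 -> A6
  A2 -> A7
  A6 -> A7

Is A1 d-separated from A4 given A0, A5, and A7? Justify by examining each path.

Enumerating the 5 paths from A1 to A4 and testing each for blocking by {A0, A5, A7}:
  1. A1 → A7 ← A6 ← A2 ← A0 → A4 — A7:collider[open]; A6:chain[open]; A2:chain[open]; A0:fork[blocks] ⇒ blocked
  2. A1 → A7 ← A6 ← A2 → A3 ← A0 → A4 — A7:collider[open]; A6:chain[open]; A2:fork[open]; A3:collider[blocks]; A0:fork[blocks] ⇒ blocked
  3. A1 → A7 ← A2 ← A0 → A4 — A7:collider[open]; A2:chain[open]; A0:fork[blocks] ⇒ blocked
  4. A1 → A7 ← A2 → A3 ← A0 → A4 — A7:collider[open]; A2:fork[open]; A3:collider[blocks]; A0:fork[blocks] ⇒ blocked
  5. A1 → A5 ← A0 → A4 — A5:collider[open]; A0:fork[blocks] ⇒ blocked
All paths are blocked; A1 ⊥ A4 | {A0, A5, A7} holds.

Yes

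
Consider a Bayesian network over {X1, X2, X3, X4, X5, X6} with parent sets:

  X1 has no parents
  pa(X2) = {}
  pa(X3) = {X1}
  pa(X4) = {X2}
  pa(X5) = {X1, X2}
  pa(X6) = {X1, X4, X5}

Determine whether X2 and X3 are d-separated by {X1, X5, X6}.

Enumerating the 4 paths from X2 to X3 and testing each for blocking by {X1, X5, X6}:
Path 1: X2 → X4 → X6 ← X5 ← X1 → X3
  X5 is a chain here and X5 is conditioned on, so the path is blocked at X5.
Path 2: X2 → X4 → X6 ← X1 → X3
  X1 is a fork here and X1 is conditioned on, so the path is blocked at X1.
Path 3: X2 → X5 → X6 ← X1 → X3
  X5 is a chain here and X5 is conditioned on, so the path is blocked at X5.
Path 4: X2 → X5 ← X1 → X3
  X1 is a fork here and X1 is conditioned on, so the path is blocked at X1.
Every path is blocked, so X2 and X3 are d-separated given {X1, X5, X6}.

Yes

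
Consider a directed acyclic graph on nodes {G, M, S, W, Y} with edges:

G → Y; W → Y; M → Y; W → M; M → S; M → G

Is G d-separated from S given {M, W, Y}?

Yes — G and S are d-separated given {M, W, Y}.

Enumerating the 3 paths from G to S and testing each for blocking by {M, W, Y}:
Path 1: G ← M → S
  M is a fork here and M is conditioned on, so the path is blocked at M.
Path 2: G → Y ← M → S
  M is a fork here and M is conditioned on, so the path is blocked at M.
Path 3: G → Y ← W → M → S
  W is a fork here and W is conditioned on, so the path is blocked at W.
All paths are blocked; G ⊥ S | {M, W, Y} holds.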